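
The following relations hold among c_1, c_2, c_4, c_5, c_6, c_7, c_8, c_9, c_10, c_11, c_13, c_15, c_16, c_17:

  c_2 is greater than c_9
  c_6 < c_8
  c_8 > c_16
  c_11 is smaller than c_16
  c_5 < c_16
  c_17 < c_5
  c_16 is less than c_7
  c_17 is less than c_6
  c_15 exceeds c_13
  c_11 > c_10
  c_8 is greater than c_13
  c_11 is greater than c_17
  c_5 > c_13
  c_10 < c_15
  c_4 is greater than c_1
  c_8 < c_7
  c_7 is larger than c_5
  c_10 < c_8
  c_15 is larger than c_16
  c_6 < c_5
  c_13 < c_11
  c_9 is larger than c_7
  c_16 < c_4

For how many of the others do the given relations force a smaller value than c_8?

7

Directly below c_8: c_10, c_13, c_6, c_16.
One step further: c_17, c_5, c_11 (7 so far).
No other element is forced below c_8 by the given relations, so the count is 7.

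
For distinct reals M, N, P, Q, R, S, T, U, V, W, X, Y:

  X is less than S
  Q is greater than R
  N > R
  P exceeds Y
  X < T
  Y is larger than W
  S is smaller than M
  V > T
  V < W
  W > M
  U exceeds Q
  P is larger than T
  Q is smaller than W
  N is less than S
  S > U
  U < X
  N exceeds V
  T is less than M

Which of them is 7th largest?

V

Piecing the relations together gives one ordering: R < Q < U < X < T < V < N < S < M < W < Y < P.
Counting 7 from the largest end gives V.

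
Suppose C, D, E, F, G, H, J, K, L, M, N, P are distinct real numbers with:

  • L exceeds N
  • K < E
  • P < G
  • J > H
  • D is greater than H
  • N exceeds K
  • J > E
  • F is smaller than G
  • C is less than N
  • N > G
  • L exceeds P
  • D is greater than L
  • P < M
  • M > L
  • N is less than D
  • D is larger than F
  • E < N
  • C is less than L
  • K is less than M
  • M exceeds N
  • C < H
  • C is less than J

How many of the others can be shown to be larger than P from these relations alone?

5

From P the given relations immediately reach G, L, M.
From those, N, D — 5 in total.
Nothing else is reachable above P; 5 in all.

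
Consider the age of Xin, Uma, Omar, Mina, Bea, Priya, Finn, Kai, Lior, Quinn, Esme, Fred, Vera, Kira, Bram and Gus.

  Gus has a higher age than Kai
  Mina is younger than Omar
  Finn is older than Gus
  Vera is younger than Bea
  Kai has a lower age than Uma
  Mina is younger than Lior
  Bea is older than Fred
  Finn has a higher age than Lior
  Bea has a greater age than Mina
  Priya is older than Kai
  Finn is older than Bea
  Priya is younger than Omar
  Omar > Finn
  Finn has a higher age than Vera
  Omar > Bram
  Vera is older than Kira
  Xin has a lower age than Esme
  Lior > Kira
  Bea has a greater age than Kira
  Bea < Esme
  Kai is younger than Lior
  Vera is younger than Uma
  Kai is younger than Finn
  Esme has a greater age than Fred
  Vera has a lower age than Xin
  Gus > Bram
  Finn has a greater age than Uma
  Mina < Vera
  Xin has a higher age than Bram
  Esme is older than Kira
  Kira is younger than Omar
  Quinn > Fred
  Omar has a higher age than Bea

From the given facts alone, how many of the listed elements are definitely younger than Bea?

4

Directly below Bea: Kira, Mina, Vera, Fred.
Nothing else is reachable below Bea; 4 in all.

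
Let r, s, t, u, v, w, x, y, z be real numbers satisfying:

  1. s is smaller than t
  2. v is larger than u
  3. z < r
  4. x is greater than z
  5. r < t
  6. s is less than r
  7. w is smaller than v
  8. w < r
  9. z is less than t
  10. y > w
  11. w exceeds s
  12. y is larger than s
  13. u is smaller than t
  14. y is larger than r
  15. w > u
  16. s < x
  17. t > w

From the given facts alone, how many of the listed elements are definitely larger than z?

The elements the relations force above z are r, y, x, t — no chain reaches any other.
That is 4.

4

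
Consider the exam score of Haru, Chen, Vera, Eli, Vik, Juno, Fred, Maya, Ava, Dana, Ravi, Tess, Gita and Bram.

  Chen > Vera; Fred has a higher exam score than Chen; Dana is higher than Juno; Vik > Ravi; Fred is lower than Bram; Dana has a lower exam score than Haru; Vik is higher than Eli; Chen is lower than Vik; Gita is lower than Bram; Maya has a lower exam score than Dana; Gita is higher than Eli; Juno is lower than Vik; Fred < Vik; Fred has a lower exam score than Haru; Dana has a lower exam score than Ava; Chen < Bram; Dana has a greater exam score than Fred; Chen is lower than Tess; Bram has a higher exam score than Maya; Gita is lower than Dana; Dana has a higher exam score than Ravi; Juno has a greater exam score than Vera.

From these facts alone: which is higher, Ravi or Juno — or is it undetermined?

undetermined

Following every chain through Juno: above Juno we get Vik, Dana, Ava, Haru; below Juno we get Vera.
Ravi is not reached, and no chain runs the other way from Ravi to Juno.
So the given relations leave the order of Juno and Ravi undetermined.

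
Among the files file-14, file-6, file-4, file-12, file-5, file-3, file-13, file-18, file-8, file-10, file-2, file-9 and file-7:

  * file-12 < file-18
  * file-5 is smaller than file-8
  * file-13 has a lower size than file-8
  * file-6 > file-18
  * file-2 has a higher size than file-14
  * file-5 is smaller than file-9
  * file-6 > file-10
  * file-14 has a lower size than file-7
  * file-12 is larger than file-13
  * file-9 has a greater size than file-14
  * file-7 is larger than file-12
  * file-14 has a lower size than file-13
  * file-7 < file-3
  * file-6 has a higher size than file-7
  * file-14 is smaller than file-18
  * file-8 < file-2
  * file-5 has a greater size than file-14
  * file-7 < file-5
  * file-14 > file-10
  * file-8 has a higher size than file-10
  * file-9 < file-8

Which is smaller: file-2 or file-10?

file-10

The relevant relations are file-10 < file-14; file-14 < file-13; file-13 < file-12; file-12 < file-7; file-7 < file-5; file-5 < file-9; file-9 < file-8; file-8 < file-2.
Chaining these gives file-10 < file-14 < file-13 < file-12 < file-7 < file-5 < file-9 < file-8 < file-2.
So file-10 < file-2; file-10 is the smaller of the two.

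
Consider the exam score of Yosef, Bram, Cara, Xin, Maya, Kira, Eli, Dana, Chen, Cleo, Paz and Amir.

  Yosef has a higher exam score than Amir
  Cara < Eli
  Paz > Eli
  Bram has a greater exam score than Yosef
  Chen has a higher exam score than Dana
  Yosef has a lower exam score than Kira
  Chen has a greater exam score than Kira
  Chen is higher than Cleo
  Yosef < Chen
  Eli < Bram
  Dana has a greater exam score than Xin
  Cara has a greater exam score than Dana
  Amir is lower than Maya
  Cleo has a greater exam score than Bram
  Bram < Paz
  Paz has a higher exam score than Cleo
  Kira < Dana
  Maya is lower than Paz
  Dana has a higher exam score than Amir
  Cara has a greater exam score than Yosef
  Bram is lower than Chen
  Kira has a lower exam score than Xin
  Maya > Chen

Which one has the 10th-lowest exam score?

Piecing the relations together gives one ordering: Amir < Yosef < Kira < Xin < Dana < Cara < Eli < Bram < Cleo < Chen < Maya < Paz.
The 10th smallest is Chen.

Chen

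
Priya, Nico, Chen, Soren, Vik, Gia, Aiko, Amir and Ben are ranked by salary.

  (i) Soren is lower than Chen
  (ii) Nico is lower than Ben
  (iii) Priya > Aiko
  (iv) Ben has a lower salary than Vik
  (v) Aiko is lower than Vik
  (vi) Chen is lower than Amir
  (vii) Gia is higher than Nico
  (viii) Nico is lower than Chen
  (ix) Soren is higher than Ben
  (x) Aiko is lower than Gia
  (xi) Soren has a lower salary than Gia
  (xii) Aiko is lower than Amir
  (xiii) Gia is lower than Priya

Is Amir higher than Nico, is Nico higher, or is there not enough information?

Chaining the given relations: Nico < Ben < Soren < Chen < Amir.
So Amir is higher.

Amir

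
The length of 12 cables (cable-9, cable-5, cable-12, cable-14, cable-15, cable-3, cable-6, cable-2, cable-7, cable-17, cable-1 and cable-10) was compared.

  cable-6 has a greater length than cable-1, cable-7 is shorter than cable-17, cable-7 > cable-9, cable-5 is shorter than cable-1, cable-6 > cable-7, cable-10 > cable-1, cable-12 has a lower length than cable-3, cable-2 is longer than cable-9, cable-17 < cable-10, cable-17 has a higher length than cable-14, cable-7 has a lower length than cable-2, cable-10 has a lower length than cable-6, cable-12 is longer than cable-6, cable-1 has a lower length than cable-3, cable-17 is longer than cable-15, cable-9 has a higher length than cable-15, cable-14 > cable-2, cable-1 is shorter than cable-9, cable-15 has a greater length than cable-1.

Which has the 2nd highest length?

Piecing the relations together gives one ordering: cable-5 < cable-1 < cable-15 < cable-9 < cable-7 < cable-2 < cable-14 < cable-17 < cable-10 < cable-6 < cable-12 < cable-3.
Counting 2 from the largest end gives cable-12.

cable-12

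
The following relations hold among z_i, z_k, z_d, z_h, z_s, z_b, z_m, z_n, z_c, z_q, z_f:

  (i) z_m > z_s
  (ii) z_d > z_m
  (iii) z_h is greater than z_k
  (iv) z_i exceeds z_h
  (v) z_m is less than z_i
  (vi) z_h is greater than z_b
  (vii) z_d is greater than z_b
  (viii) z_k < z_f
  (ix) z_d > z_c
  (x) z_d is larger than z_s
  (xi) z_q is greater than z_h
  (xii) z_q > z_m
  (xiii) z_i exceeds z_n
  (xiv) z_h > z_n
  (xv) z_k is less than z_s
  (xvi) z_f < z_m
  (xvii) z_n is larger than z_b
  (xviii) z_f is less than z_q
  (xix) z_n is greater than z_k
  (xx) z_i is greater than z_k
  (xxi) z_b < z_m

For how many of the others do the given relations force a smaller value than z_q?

Directly below z_q: z_f, z_h, z_m.
One step further: z_k, z_b, z_n, z_s (7 so far).
Nothing else is reachable below z_q; 7 in all.

7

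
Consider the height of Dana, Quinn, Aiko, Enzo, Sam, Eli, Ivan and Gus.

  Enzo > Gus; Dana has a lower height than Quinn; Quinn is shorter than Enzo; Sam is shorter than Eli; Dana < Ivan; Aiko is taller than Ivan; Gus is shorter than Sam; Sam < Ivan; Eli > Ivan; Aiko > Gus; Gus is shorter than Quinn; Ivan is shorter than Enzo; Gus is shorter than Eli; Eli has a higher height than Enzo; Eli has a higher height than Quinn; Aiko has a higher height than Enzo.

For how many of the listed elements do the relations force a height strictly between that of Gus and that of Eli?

Chaining upward from Gus reaches: Quinn, Sam, Ivan, Enzo, Aiko.
Chaining downward from Eli reaches: Dana, Quinn, Sam, Ivan, Enzo.
Strictly between Gus and Eli are those in both lists: Quinn, Sam, Ivan, Enzo — 4 elements.

4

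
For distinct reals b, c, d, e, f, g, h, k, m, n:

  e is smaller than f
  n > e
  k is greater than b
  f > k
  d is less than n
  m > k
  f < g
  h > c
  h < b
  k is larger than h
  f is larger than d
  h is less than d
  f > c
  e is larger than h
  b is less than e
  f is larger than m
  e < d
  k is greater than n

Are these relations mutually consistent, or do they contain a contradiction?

Every relation is compatible with c < h < b < e < d < n < k < m < f < g; the set is consistent.

consistent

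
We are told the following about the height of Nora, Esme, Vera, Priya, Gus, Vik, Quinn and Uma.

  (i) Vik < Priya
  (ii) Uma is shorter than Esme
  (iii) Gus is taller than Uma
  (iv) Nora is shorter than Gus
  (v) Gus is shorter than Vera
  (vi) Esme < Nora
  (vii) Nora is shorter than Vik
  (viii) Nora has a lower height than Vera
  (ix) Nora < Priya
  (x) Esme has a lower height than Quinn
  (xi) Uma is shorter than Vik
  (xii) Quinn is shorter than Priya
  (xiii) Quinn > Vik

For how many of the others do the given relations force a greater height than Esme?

The elements the relations force above Esme are Nora, Vik, Quinn, Priya, Gus, Vera — no chain reaches any other.
That is 6.

6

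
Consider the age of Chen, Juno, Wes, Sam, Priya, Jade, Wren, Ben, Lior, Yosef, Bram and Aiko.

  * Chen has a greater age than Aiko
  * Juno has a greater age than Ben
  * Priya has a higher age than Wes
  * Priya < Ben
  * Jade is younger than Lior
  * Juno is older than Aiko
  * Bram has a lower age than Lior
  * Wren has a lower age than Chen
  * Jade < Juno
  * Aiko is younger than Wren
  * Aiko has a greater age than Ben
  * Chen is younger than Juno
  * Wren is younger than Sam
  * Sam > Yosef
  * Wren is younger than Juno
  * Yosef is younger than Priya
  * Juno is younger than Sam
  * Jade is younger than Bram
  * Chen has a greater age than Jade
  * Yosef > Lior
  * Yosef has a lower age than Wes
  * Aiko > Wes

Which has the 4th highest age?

Wren

The consecutive relations fix a unique order: Jade < Bram < Lior < Yosef < Wes < Priya < Ben < Aiko < Wren < Chen < Juno < Sam.
The 4th largest is Wren.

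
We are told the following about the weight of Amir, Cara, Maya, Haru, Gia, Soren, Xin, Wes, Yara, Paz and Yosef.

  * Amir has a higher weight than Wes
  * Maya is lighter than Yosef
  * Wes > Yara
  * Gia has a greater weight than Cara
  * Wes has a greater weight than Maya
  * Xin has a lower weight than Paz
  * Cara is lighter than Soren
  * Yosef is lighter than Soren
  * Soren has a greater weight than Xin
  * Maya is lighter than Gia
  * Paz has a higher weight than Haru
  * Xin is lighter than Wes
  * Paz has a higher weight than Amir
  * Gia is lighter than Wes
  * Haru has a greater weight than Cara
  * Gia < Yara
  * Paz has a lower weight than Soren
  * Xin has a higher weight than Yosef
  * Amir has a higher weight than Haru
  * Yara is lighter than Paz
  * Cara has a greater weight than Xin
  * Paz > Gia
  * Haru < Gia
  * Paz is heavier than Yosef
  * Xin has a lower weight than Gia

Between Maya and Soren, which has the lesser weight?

Maya

Maya < Yosef < Xin < Cara < Gia < Yara < Wes < Amir < Paz < Soren, by transitivity through Yosef, Xin, Cara, Gia, Yara, Wes, Amir, Paz.
So Maya < Soren; Maya is the lighter of the two.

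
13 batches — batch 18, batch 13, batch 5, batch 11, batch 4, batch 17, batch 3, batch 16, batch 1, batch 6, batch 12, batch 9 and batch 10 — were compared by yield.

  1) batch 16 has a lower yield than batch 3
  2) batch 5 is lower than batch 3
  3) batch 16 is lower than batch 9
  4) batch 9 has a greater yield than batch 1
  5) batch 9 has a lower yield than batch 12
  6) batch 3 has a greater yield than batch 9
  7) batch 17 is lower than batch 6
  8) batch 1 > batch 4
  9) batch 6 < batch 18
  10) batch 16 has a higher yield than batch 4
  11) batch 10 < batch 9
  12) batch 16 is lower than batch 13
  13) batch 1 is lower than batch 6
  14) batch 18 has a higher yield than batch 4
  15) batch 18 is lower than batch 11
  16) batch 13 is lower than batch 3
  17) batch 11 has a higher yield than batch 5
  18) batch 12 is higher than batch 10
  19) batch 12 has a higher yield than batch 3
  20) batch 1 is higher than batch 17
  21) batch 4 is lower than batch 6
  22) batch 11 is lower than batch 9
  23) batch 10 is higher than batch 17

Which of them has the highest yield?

batch 12

Chaining downward from batch 12: directly below it, batch 10, batch 9, batch 3; then batch 5, batch 17, batch 16, batch 1, batch 11, batch 13; then batch 4, batch 18; then batch 6.
That covers every other element, and nothing is given above batch 12, so batch 12 is the highest yield.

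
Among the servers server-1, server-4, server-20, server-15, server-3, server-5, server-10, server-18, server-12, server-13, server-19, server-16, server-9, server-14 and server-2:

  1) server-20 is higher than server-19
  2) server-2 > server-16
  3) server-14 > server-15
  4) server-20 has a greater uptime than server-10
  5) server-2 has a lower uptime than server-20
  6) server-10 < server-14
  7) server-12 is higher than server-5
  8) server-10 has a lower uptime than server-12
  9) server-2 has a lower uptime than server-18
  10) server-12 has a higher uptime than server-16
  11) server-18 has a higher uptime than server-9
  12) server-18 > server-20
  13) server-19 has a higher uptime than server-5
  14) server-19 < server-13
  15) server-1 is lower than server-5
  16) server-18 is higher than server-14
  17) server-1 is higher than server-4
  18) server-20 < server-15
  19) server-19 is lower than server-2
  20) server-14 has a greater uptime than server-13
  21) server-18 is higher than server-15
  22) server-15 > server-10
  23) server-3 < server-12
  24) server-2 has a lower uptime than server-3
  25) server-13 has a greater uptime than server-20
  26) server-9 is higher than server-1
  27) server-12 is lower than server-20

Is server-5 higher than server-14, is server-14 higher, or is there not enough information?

server-14

The relevant relations are server-5 < server-19; server-19 < server-2; server-2 < server-3; server-3 < server-12; server-12 < server-20; server-20 < server-15; server-15 < server-14.
Chaining these gives server-5 < server-19 < server-2 < server-3 < server-12 < server-20 < server-15 < server-14.
So server-14 is higher.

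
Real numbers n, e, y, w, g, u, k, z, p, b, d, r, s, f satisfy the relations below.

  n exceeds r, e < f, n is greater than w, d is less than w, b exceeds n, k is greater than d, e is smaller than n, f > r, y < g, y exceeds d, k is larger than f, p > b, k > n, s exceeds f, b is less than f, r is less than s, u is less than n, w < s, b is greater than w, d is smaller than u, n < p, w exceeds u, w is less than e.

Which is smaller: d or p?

d < u and u < w give d < w.
Then w < e extends the chain to e.
With e < n: d < u < w < e < n.
Then n < b extends the chain to b.
Then b < p extends the chain to p.
So d < p; d is the smaller of the two.

d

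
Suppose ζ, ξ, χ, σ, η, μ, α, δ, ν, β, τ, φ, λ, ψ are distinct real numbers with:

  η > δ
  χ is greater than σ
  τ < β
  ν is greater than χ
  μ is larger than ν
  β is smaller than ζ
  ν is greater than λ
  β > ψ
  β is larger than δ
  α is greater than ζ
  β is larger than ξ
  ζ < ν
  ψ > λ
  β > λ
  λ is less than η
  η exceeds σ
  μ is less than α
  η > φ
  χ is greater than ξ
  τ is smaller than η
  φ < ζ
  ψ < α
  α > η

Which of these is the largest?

σ is not greatest since σ < η; ξ is not greatest since ξ < χ; τ is not greatest since τ < β; δ is not greatest since δ < η; λ is not greatest since λ < ψ; ψ is not greatest since ψ < α; χ is not greatest since χ < ν; φ is not greatest since φ < η; β is not greatest since β < ζ; ζ is not greatest since ζ < ν; η is not greatest since η < α; ν is not greatest since ν < μ; μ is not greatest since μ < α.
Only α has nothing above it, so α is the largest.

α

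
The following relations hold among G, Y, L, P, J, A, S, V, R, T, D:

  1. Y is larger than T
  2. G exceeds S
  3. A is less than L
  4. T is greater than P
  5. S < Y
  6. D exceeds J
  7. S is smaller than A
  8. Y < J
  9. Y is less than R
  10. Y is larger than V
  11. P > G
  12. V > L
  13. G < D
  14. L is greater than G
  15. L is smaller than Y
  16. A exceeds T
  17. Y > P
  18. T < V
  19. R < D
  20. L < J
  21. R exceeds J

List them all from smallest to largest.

Nothing is placed below S, so it is least; from there S < G; G < P; P < T; T < A; A < L; L < V; V < Y; Y < J; J < R; R < D, each given directly.

S < G < P < T < A < L < V < Y < J < R < D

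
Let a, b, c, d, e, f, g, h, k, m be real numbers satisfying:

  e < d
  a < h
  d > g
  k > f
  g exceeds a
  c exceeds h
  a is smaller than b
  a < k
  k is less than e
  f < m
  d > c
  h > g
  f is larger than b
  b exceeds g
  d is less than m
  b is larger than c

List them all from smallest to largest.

a < g < h < c < b < f < k < e < d < m

The consecutive links are each given: a < g; g < h; h < c; c < b; b < f; f < k; k < e; e < d; d < m.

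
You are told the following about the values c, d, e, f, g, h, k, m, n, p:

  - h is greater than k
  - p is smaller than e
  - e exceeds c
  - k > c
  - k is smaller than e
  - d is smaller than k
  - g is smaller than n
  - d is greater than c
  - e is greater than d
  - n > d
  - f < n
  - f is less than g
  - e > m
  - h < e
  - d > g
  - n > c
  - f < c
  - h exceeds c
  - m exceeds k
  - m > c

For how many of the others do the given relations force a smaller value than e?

From e the given relations immediately reach c, d, k, p, m, h.
From those, f, g — 8 in total.
No other element is forced below e by the given relations, so the count is 8.

8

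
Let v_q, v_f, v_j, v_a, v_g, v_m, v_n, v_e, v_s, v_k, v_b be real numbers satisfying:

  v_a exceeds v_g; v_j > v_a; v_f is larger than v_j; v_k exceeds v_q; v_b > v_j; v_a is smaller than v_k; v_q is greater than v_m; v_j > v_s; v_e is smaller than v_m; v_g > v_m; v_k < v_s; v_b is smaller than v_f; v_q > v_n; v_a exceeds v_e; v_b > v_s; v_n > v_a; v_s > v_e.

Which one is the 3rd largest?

The consecutive relations fix a unique order: v_e < v_m < v_g < v_a < v_n < v_q < v_k < v_s < v_j < v_b < v_f.
The 3rd largest is v_j.

v_j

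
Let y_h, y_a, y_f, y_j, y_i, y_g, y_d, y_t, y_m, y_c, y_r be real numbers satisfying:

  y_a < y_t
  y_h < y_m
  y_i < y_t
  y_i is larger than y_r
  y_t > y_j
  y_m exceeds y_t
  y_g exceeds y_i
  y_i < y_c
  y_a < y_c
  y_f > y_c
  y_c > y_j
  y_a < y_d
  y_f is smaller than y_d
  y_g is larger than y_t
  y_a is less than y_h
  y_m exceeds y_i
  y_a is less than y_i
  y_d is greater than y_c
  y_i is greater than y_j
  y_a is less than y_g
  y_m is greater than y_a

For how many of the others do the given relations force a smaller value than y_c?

4

From y_c the given relations immediately reach y_j, y_a, y_i.
From those, y_r — 4 in total.
Nothing else is reachable below y_c; 4 in all.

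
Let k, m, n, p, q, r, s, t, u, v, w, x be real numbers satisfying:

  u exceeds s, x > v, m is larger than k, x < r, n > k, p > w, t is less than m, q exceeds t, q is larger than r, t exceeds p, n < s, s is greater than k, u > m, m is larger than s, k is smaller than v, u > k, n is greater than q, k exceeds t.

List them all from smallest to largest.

The consecutive links are each given: w < p; p < t; t < k; k < v; v < x; x < r; r < q; q < n; n < s; s < m; m < u.

w < p < t < k < v < x < r < q < n < s < m < u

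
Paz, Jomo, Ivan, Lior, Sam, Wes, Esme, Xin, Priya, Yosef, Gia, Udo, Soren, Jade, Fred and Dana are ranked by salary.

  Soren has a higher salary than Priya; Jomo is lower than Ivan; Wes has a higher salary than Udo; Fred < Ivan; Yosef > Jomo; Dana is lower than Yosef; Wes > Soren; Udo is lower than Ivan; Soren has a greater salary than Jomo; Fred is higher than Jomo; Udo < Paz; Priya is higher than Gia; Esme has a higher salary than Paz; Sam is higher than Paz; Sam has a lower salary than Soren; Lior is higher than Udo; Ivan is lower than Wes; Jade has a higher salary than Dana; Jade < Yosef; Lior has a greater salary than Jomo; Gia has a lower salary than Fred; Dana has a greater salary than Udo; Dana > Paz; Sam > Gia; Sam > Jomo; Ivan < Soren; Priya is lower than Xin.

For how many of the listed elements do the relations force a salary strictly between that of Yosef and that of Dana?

Chaining upward from Dana reaches: Jade.
Chaining downward from Yosef reaches: Udo, Jomo, Paz, Jade.
Strictly between Dana and Yosef are those in both lists: Jade — 1 element.

1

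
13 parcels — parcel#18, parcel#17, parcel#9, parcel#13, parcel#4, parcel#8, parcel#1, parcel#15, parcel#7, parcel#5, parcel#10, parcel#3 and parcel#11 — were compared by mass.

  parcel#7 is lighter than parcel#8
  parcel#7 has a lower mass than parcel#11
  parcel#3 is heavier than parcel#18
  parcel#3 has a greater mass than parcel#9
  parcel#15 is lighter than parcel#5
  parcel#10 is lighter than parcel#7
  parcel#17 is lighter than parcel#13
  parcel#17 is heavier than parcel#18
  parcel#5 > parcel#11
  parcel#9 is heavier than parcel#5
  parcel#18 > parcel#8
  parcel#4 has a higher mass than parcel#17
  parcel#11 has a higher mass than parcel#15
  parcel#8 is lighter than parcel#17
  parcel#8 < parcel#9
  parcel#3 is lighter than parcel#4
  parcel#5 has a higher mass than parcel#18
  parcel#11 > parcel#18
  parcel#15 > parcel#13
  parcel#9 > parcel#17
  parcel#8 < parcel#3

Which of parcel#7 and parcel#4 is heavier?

parcel#4

Following the relations from parcel#7: parcel#7 < parcel#8 < parcel#18 < parcel#17 < parcel#13 < parcel#15 < parcel#11 < parcel#5 < parcel#9 < parcel#3 < parcel#4.
So parcel#7 < parcel#4; parcel#4 is the heavier of the two.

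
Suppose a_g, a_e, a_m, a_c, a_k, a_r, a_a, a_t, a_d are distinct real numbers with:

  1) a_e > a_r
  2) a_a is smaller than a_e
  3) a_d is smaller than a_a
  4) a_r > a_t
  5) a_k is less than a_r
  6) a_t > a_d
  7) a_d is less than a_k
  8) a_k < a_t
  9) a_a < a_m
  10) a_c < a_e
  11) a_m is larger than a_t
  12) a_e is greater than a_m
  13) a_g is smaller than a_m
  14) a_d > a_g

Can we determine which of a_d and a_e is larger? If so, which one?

Link the given pairs in sequence: a_d < a_k; a_k < a_t; a_t < a_r; a_r < a_e.
Together: a_d < a_k < a_t < a_r < a_e.
So a_e is larger.

a_e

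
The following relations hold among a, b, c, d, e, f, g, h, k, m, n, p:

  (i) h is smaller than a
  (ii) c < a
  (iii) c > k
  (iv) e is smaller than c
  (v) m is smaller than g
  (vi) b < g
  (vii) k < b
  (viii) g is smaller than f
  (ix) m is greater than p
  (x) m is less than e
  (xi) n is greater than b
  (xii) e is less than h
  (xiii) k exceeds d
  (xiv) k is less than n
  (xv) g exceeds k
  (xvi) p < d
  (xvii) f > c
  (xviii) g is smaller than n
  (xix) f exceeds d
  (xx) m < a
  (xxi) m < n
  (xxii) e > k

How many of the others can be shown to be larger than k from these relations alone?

From k the given relations immediately reach e, c, b, g, n.
From those, h, a, f — 8 in total.
No other element is forced above k by the given relations, so the count is 8.

8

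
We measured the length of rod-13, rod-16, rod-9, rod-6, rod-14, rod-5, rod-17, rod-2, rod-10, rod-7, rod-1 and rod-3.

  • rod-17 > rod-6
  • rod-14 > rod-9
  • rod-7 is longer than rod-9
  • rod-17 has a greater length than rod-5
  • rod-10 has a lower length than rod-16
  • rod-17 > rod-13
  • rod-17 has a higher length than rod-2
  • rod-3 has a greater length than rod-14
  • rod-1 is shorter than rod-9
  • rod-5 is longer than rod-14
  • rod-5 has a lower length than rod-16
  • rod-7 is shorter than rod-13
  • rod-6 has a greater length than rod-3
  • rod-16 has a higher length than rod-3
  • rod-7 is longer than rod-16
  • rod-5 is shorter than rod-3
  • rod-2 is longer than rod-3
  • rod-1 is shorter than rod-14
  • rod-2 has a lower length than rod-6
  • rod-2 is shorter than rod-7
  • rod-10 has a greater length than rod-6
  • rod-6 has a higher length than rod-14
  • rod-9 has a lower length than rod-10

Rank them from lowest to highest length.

The consecutive links are each given: rod-1 < rod-9; rod-9 < rod-14; rod-14 < rod-5; rod-5 < rod-3; rod-3 < rod-2; rod-2 < rod-6; rod-6 < rod-10; rod-10 < rod-16; rod-16 < rod-7; rod-7 < rod-13; rod-13 < rod-17.

rod-1 < rod-9 < rod-14 < rod-5 < rod-3 < rod-2 < rod-6 < rod-10 < rod-16 < rod-7 < rod-13 < rod-17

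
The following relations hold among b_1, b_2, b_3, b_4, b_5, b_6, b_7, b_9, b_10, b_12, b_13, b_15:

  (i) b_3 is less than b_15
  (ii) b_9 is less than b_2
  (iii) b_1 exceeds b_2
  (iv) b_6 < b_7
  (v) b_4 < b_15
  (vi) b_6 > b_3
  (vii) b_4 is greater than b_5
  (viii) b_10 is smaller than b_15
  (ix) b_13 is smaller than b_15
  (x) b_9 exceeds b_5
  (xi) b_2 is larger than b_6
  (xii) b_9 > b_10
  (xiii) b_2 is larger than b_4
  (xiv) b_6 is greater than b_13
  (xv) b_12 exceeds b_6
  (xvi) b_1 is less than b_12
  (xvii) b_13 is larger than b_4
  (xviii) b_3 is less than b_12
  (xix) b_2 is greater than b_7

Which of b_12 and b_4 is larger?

Chaining the given relations: b_4 < b_13 < b_6 < b_7 < b_2 < b_1 < b_12.
So b_4 < b_12; b_12 is the larger of the two.

b_12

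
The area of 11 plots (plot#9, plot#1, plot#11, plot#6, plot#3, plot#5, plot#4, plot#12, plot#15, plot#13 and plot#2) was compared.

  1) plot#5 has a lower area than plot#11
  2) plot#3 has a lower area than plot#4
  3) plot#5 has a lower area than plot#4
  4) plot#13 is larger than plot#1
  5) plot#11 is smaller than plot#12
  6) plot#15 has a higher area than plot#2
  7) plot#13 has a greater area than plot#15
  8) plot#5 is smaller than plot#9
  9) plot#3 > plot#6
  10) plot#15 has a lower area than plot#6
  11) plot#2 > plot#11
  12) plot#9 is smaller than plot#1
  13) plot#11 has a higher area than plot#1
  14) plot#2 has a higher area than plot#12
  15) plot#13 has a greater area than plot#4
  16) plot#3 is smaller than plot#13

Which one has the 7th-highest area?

plot#12

Piecing the relations together gives one ordering: plot#5 < plot#9 < plot#1 < plot#11 < plot#12 < plot#2 < plot#15 < plot#6 < plot#3 < plot#4 < plot#13.
The 7th largest is plot#12.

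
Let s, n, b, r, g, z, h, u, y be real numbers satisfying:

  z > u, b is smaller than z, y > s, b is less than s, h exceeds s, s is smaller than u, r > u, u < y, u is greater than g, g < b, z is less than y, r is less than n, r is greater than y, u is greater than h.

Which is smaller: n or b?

b

Chaining the given relations: b < s < h < u < z < y < r < n.
So b < n; b is the smaller of the two.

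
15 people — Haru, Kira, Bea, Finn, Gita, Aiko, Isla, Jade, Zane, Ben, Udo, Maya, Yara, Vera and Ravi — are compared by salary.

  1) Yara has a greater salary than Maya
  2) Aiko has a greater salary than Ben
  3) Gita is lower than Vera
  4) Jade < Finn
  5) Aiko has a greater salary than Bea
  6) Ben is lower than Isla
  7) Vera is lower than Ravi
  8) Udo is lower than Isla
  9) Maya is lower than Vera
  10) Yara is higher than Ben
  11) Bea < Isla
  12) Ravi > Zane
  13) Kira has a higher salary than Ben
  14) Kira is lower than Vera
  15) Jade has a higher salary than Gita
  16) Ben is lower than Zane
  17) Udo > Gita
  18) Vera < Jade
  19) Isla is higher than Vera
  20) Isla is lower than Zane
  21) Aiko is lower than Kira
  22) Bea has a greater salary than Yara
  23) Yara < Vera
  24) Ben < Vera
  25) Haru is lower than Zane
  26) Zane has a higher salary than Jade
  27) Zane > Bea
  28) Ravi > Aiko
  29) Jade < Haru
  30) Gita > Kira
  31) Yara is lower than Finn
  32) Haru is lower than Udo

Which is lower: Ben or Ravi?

Ben < Yara and Yara < Bea give Ben < Bea.
With Bea < Aiko: Ben < Yara < Bea < Aiko.
With Aiko < Kira: Ben < Yara < Bea < Aiko < Kira.
With Kira < Gita: Ben < Yara < Bea < Aiko < Kira < Gita.
Then Gita < Vera extends the chain to Vera.
Then Vera < Jade extends the chain to Jade.
Then Jade < Haru extends the chain to Haru.
With Haru < Udo: Ben < Yara < Bea < Aiko < Kira < Gita < Vera < Jade < Haru < Udo.
Then Udo < Isla extends the chain to Isla.
Then Isla < Zane extends the chain to Zane.
Then Zane < Ravi extends the chain to Ravi.
So Ben < Ravi; Ben is the lower of the two.

Ben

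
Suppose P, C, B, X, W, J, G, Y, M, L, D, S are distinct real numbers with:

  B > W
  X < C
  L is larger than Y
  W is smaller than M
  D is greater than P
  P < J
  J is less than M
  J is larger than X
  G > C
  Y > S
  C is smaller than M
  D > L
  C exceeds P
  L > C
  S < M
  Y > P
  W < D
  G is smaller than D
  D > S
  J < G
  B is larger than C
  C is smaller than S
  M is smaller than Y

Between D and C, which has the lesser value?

C < S and S < M give C < M.
Then M < Y extends the chain to Y.
Then Y < L extends the chain to L.
With L < D: C < S < M < Y < L < D.
So C < D; C is the smaller of the two.

C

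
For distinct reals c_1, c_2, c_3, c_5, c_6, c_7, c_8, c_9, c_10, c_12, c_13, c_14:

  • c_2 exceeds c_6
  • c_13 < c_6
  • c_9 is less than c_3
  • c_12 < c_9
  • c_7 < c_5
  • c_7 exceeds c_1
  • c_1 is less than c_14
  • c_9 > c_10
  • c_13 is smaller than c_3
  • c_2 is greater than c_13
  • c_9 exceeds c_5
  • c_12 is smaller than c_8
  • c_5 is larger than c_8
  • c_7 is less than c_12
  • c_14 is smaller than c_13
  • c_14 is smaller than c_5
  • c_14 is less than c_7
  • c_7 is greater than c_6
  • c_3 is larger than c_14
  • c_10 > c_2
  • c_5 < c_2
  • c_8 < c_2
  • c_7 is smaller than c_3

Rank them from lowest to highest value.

c_1 < c_14 < c_13 < c_6 < c_7 < c_12 < c_8 < c_5 < c_2 < c_10 < c_9 < c_3

Each adjacent pair is fixed by a given relation: c_1 < c_14; c_14 < c_13; c_13 < c_6; c_6 < c_7; c_7 < c_12; c_12 < c_8; c_8 < c_5; c_5 < c_2; c_2 < c_10; c_10 < c_9; c_9 < c_3. Chaining them end to end gives the full order.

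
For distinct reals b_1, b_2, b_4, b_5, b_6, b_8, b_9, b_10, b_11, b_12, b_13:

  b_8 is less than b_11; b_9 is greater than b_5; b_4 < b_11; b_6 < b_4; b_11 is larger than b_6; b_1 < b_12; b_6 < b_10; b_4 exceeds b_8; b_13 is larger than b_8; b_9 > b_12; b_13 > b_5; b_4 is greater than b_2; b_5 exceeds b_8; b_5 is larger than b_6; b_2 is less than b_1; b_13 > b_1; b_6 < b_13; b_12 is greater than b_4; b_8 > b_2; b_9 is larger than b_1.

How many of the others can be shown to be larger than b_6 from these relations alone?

The elements the relations force above b_6 are b_4, b_5, b_12, b_10, b_11, b_9, b_13 — no chain reaches any other.
That is 7.

7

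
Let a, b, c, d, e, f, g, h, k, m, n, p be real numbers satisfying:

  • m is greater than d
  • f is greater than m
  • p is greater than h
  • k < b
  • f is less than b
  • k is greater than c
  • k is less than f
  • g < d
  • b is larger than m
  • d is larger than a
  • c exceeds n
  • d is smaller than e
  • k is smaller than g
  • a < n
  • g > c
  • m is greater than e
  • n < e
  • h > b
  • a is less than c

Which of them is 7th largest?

The consecutive relations fix a unique order: a < n < c < k < g < d < e < m < f < b < h < p.
The 7th largest is d.

d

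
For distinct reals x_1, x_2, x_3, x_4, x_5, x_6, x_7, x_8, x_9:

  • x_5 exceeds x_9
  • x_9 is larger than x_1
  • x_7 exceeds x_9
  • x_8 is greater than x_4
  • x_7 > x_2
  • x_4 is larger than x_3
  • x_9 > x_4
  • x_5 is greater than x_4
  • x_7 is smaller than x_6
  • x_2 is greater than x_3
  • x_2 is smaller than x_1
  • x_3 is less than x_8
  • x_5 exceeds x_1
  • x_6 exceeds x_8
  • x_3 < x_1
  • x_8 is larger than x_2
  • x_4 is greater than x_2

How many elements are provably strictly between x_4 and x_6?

Chaining upward from x_4 reaches: x_9, x_7, x_8, x_5.
Chaining downward from x_6 reaches: x_3, x_2, x_1, x_9, x_7, x_8.
Strictly between x_4 and x_6 are those in both lists: x_9, x_7, x_8 — 3 elements.

3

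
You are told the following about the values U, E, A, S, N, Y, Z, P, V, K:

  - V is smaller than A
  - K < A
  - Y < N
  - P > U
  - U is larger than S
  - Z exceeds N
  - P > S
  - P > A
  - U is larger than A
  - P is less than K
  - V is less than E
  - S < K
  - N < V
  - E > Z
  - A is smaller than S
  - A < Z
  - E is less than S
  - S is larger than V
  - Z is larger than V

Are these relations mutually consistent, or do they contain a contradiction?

Chaining the given relations yields A < Z < E < S < U < P < K, so A < K. But one relation states K < A. These cannot both hold.

inconsistent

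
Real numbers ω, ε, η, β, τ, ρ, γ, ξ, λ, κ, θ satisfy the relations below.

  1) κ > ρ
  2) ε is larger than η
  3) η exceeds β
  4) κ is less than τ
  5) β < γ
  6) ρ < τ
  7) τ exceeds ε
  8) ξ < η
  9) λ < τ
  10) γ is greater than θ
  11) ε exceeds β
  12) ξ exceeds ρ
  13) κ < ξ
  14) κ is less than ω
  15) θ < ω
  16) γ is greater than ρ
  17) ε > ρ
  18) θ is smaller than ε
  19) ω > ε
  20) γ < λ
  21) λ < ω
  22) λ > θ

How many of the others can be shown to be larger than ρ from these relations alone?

The elements the relations force above ρ are κ, ξ, η, γ, ε, λ, ω, τ — no chain reaches any other.
That is 8.

8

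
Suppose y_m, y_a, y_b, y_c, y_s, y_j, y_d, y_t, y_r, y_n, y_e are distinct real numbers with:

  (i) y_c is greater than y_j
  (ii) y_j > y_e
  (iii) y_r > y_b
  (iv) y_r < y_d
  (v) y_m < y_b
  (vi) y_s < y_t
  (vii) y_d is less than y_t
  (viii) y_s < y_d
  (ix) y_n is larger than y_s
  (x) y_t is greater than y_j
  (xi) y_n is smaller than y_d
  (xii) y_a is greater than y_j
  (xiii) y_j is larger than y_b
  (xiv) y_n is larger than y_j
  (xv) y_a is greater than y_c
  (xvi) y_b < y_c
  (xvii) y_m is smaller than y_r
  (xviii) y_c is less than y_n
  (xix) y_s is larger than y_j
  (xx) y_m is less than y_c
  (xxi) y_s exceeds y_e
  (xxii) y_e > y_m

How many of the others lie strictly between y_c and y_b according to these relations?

1

The relations place y_b below y_c. An element lies strictly between them when it is forced above y_b and also forced below y_c.
Above y_b: {y_r, y_j, y_s, y_n, y_d, y_a, y_t}. Below y_c: {y_m, y_e, y_j}.
Intersection: {y_j} — 1.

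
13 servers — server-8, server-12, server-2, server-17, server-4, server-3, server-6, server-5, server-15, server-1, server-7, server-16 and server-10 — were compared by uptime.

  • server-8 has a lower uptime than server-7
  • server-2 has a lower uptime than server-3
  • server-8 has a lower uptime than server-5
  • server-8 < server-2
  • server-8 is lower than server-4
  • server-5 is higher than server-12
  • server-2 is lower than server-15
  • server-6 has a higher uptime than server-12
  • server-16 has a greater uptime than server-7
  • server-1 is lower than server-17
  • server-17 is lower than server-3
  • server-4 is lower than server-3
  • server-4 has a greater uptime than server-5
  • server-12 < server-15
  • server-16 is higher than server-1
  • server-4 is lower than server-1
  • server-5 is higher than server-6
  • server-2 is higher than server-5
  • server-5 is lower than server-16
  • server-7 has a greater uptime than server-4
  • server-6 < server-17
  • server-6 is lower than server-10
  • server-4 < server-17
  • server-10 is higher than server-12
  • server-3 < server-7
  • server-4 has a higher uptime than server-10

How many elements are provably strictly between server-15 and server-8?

2

The relations place server-8 below server-15. An element lies strictly between them when it is forced above server-8 and also forced below server-15.
Above server-8: {server-5, server-4, server-1, server-2, server-17, server-3, server-7, server-16}. Below server-15: {server-12, server-6, server-5, server-2}.
Intersection: {server-5, server-2} — 2.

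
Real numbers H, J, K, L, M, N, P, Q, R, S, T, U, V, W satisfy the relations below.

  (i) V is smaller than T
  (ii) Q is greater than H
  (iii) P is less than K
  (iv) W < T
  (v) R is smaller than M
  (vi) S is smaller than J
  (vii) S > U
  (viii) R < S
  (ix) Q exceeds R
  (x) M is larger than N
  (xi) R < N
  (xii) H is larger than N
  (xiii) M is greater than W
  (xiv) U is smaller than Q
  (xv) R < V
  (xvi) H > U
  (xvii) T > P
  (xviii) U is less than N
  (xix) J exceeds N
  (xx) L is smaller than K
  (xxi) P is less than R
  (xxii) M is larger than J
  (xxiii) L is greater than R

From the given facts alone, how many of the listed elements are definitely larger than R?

Directly above R: V, L, N, S, M, Q.
One step further: T, H, K, J (10 so far).
No other element is forced above R by the given relations, so the count is 10.

10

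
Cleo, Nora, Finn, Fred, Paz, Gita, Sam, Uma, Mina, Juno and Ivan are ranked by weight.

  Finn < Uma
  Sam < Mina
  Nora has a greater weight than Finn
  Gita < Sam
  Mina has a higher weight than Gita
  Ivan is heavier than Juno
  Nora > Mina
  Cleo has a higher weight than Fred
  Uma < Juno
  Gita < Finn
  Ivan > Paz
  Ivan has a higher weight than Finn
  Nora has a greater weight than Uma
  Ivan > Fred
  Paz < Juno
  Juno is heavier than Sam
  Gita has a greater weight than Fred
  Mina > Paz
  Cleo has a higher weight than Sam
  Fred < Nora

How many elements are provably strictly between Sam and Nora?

1

The relations place Sam below Nora. An element lies strictly between them when it is forced above Sam and also forced below Nora.
Above Sam: {Juno, Mina, Cleo, Ivan}. Below Nora: {Paz, Fred, Gita, Finn, Uma, Mina}.
Intersection: {Mina} — 1.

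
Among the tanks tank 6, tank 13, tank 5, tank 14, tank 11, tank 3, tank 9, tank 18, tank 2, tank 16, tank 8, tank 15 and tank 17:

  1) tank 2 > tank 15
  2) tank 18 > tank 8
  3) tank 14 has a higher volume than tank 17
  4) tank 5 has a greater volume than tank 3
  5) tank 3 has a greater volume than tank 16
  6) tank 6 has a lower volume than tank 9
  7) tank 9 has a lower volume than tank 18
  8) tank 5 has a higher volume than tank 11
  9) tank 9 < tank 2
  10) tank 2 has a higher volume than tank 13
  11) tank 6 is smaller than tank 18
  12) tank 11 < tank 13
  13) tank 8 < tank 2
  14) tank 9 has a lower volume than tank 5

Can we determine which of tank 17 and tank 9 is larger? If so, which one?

undetermined

Following every chain through tank 17: above tank 17 we get tank 14.
tank 9 is not reached, and no chain runs the other way from tank 9 to tank 17.
So the given relations leave the order of tank 17 and tank 9 undetermined.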